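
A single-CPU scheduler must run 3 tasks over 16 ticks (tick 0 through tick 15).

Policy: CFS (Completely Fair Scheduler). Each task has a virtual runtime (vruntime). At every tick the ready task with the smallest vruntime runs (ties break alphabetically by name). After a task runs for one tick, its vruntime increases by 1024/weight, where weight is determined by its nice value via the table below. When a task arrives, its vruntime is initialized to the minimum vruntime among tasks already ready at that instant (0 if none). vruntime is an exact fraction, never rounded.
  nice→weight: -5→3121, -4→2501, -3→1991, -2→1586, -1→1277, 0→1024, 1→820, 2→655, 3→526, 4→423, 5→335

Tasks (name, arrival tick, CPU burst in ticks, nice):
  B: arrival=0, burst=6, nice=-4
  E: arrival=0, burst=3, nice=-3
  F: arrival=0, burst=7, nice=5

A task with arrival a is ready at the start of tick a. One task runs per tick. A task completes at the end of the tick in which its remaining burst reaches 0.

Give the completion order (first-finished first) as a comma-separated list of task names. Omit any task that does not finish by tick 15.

completion order = E, B, F

t=0: vr[B=0 E=0 F=0] → run B
t=1: vr[B=1024/2501 E=0 F=0] → run E
t=2: vr[B=1024/2501 E=1024/1991 F=0] → run F
t=3: vr[B=1024/2501 E=1024/1991 F=1024/335] → run B
t=4: vr[B=2048/2501 E=1024/1991 F=1024/335] → run E
t=5: vr[B=2048/2501 E=2048/1991 F=1024/335] → run B
t=6: vr[B=3072/2501 E=2048/1991 F=1024/335] → run E
t=7: vr[B=3072/2501 F=1024/335] → run B
t=8: vr[B=4096/2501 F=1024/335] → run B
t=9: vr[B=5120/2501 F=1024/335] → run B
t=10: vr[F=1024/335] → run F
t=11: vr[F=2048/335] → run F
t=12: vr[F=3072/335] → run F
t=13: vr[F=4096/335] → run F
t=14: vr[F=1024/67] → run F
t=15: vr[F=6144/335] → run F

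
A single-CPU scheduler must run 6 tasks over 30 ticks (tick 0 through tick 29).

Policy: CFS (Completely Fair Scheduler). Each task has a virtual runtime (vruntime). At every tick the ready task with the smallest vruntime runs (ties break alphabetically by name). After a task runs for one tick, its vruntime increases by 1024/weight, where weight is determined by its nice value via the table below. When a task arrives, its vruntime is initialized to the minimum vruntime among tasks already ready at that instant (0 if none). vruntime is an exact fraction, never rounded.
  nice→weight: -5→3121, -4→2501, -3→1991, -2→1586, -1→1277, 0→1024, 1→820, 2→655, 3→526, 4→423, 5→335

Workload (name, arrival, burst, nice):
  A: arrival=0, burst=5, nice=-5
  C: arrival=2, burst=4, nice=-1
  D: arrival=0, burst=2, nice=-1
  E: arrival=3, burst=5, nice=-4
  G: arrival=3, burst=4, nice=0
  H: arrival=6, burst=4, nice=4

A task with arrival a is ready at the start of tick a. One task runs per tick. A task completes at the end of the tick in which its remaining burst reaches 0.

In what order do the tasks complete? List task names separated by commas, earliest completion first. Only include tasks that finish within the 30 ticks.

completion order = D, A, E, C, G, H

t=0: vr[A=0 D=0] → run A
t=1: vr[A=1024/3121 D=0] → run D
t=2: vr[A=1024/3121 C=1024/3121 D=1024/1277] → run A
t=3: vr[A=2048/3121 C=1024/3121 D=1024/1277 E=1024/3121 G=1024/3121] → run C
t=4: vr[A=2048/3121 C=4503552/3985517 D=1024/1277 E=1024/3121 G=1024/3121] → run E
t=5: vr[A=2048/3121 C=4503552/3985517 D=1024/1277 E=5756928/7805621 G=1024/3121] → run G
t=6: vr[A=2048/3121 C=4503552/3985517 D=1024/1277 E=5756928/7805621 G=4145/3121 H=2048/3121] → run A
t=7: vr[A=3072/3121 C=4503552/3985517 D=1024/1277 E=5756928/7805621 G=4145/3121 H=2048/3121] → run H
t=8: vr[A=3072/3121 C=4503552/3985517 D=1024/1277 E=5756928/7805621 G=4145/3121 H=4062208/1320183] → run E
t=9: vr[A=3072/3121 C=4503552/3985517 D=1024/1277 E=8952832/7805621 G=4145/3121 H=4062208/1320183] → run D
t=10: vr[A=3072/3121 C=4503552/3985517 E=8952832/7805621 G=4145/3121 H=4062208/1320183] → run A
t=11: vr[A=4096/3121 C=4503552/3985517 E=8952832/7805621 G=4145/3121 H=4062208/1320183] → run C
t=12: vr[A=4096/3121 C=7699456/3985517 E=8952832/7805621 G=4145/3121 H=4062208/1320183] → run E
t=13: vr[A=4096/3121 C=7699456/3985517 E=12148736/7805621 G=4145/3121 H=4062208/1320183] → run A
t=14: vr[C=7699456/3985517 E=12148736/7805621 G=4145/3121 H=4062208/1320183] → run G
t=15: vr[C=7699456/3985517 E=12148736/7805621 G=7266/3121 H=4062208/1320183] → run E
t=16: vr[C=7699456/3985517 E=15344640/7805621 G=7266/3121 H=4062208/1320183] → run C
t=17: vr[C=10895360/3985517 E=15344640/7805621 G=7266/3121 H=4062208/1320183] → run E
t=18: vr[C=10895360/3985517 G=7266/3121 H=4062208/1320183] → run G
t=19: vr[C=10895360/3985517 G=10387/3121 H=4062208/1320183] → run C
t=20: vr[G=10387/3121 H=4062208/1320183] → run H
t=21: vr[G=10387/3121 H=7258112/1320183] → run G
t=22: vr[H=7258112/1320183] → run H
t=23: vr[H=3484672/440061] → run H
t=24: (idle)
t=25: (idle)
t=26: (idle)
t=27: (idle)
t=28: (idle)
t=29: (idle)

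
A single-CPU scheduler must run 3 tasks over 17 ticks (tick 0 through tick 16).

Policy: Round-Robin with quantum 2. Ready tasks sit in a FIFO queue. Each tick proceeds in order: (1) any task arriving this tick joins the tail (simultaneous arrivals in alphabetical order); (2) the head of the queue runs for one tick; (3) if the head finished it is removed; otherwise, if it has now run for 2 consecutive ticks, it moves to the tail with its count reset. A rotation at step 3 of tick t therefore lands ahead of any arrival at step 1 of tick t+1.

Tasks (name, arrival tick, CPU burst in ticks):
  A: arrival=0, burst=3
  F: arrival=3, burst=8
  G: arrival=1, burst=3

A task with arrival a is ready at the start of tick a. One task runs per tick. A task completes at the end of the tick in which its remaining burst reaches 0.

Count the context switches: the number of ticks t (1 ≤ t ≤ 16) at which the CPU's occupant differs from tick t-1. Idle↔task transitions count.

t=0: queue=[A] q_used=0 → run A
t=1: queue=[A,G] q_used=1 → run A
t=2: queue=[G,A] q_used=0 → run G
t=3: queue=[G,A,F] q_used=1 → run G
t=4: queue=[A,F,G] q_used=0 → run A
t=5: queue=[F,G] q_used=0 → run F
t=6: queue=[F,G] q_used=1 → run F
t=7: queue=[G,F] q_used=0 → run G
t=8: queue=[F] q_used=0 → run F
t=9: queue=[F] q_used=1 → run F
t=10: queue=[F] q_used=0 → run F
t=11: queue=[F] q_used=1 → run F
t=12: queue=[F] q_used=0 → run F
t=13: queue=[F] q_used=1 → run F
t=14: (idle)
t=15: (idle)
t=16: (idle)

context switches = 6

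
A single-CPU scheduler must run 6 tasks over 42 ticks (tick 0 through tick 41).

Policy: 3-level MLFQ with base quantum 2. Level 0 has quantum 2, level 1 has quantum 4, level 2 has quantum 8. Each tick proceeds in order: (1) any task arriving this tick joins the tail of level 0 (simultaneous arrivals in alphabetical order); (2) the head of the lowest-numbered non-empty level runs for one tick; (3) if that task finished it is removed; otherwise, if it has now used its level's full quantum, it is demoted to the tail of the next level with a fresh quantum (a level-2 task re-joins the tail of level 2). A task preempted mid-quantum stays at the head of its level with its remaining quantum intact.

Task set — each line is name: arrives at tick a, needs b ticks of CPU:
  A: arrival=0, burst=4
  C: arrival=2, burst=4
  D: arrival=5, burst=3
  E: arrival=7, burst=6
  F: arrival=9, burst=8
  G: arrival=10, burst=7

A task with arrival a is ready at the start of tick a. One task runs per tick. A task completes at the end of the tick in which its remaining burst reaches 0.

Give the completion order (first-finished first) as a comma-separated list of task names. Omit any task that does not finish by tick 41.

t=0: L0/L1/L2 = A/-/- → run A
t=1: L0/L1/L2 = A/-/- → run A
t=2: L0/L1/L2 = C/A/- → run C
t=3: L0/L1/L2 = C/A/- → run C
t=4: L0/L1/L2 = -/AC/- → run A
t=5: L0/L1/L2 = D/AC/- → run D
t=6: L0/L1/L2 = D/AC/- → run D
t=7: L0/L1/L2 = E/ACD/- → run E
t=8: L0/L1/L2 = E/ACD/- → run E
t=9: L0/L1/L2 = F/ACDE/- → run F
t=10: L0/L1/L2 = FG/ACDE/- → run F
t=11: L0/L1/L2 = G/ACDEF/- → run G
t=12: L0/L1/L2 = G/ACDEF/- → run G
t=13: L0/L1/L2 = -/ACDEFG/- → run A
t=14: L0/L1/L2 = -/CDEFG/- → run C
t=15: L0/L1/L2 = -/CDEFG/- → run C
t=16: L0/L1/L2 = -/DEFG/- → run D
t=17: L0/L1/L2 = -/EFG/- → run E
t=18: L0/L1/L2 = -/EFG/- → run E
t=19: L0/L1/L2 = -/EFG/- → run E
t=20: L0/L1/L2 = -/EFG/- → run E
t=21: L0/L1/L2 = -/FG/- → run F
t=22: L0/L1/L2 = -/FG/- → run F
t=23: L0/L1/L2 = -/FG/- → run F
t=24: L0/L1/L2 = -/FG/- → run F
t=25: L0/L1/L2 = -/G/F → run G
t=26: L0/L1/L2 = -/G/F → run G
t=27: L0/L1/L2 = -/G/F → run G
t=28: L0/L1/L2 = -/G/F → run G
t=29: L0/L1/L2 = -/-/FG → run F
t=30: L0/L1/L2 = -/-/FG → run F
t=31: L0/L1/L2 = -/-/G → run G
t=32: (idle)
t=33: (idle)
t=34: (idle)
t=35: (idle)
t=36: (idle)
t=37: (idle)
t=38: (idle)
t=39: (idle)
t=40: (idle)
t=41: (idle)

completion order = A, C, D, E, F, G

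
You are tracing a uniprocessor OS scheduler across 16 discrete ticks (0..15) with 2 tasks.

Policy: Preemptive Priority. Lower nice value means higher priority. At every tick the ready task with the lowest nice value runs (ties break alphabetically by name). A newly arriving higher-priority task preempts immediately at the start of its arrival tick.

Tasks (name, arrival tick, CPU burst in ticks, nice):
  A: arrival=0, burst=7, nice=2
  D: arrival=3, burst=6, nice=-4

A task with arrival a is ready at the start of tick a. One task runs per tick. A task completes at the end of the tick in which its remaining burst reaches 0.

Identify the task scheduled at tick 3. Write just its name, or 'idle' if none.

running at tick 3 = D

t=0: ready={A} → run A
t=1: ready={A} → run A
t=2: ready={A} → run A
t=3: ready={A,D} → run D
t=4: ready={A,D} → run D
t=5: ready={A,D} → run D
t=6: ready={A,D} → run D
t=7: ready={A,D} → run D
t=8: ready={A,D} → run D
t=9: ready={A} → run A
t=10: ready={A} → run A
t=11: ready={A} → run A
t=12: ready={A} → run A
t=13: (idle)
t=14: (idle)
t=15: (idle)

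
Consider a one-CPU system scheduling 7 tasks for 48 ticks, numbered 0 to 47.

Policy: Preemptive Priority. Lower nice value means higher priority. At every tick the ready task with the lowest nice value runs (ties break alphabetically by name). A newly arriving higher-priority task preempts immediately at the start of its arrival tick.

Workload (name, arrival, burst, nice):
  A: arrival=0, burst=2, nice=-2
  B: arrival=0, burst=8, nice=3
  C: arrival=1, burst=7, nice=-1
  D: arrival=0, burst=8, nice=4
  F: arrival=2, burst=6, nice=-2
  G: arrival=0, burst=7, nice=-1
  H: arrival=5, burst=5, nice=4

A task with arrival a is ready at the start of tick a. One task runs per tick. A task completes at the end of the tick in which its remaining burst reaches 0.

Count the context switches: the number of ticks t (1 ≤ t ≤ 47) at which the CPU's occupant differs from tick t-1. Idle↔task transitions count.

context switches = 7

t=0: ready={A,B,D,G} → run A
t=1: ready={A,B,C,D,G} → run A
t=2: ready={B,C,D,F,G} → run F
t=3: ready={B,C,D,F,G} → run F
t=4: ready={B,C,D,F,G} → run F
t=5: ready={B,C,D,F,G,H} → run F
t=6: ready={B,C,D,F,G,H} → run F
t=7: ready={B,C,D,F,G,H} → run F
t=8: ready={B,C,D,G,H} → run C
t=9: ready={B,C,D,G,H} → run C
t=10: ready={B,C,D,G,H} → run C
t=11: ready={B,C,D,G,H} → run C
t=12: ready={B,C,D,G,H} → run C
t=13: ready={B,C,D,G,H} → run C
t=14: ready={B,C,D,G,H} → run C
t=15: ready={B,D,G,H} → run G
t=16: ready={B,D,G,H} → run G
t=17: ready={B,D,G,H} → run G
t=18: ready={B,D,G,H} → run G
t=19: ready={B,D,G,H} → run G
t=20: ready={B,D,G,H} → run G
t=21: ready={B,D,G,H} → run G
t=22: ready={B,D,H} → run B
t=23: ready={B,D,H} → run B
t=24: ready={B,D,H} → run B
t=25: ready={B,D,H} → run B
t=26: ready={B,D,H} → run B
t=27: ready={B,D,H} → run B
t=28: ready={B,D,H} → run B
t=29: ready={B,D,H} → run B
t=30: ready={D,H} → run D
t=31: ready={D,H} → run D
t=32: ready={D,H} → run D
t=33: ready={D,H} → run D
t=34: ready={D,H} → run D
t=35: ready={D,H} → run D
t=36: ready={D,H} → run D
t=37: ready={D,H} → run D
t=38: ready={H} → run H
t=39: ready={H} → run H
t=40: ready={H} → run H
t=41: ready={H} → run H
t=42: ready={H} → run H
t=43: (idle)
t=44: (idle)
t=45: (idle)
t=46: (idle)
t=47: (idle)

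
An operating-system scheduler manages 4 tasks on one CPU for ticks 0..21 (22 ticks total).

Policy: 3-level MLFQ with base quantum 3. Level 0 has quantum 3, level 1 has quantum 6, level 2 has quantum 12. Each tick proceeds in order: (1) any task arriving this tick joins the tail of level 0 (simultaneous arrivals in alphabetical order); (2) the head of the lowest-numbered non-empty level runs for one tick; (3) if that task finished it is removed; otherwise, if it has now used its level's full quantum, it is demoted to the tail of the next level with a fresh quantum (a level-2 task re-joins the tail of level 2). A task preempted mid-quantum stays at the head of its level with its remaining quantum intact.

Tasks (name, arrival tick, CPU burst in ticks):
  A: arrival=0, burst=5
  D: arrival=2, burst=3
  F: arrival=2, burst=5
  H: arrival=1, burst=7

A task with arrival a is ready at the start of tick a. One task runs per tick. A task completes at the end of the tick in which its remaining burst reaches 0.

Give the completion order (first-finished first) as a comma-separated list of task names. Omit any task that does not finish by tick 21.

t=0: L0/L1/L2 = A/-/- → run A
t=1: L0/L1/L2 = AH/-/- → run A
t=2: L0/L1/L2 = AHDF/-/- → run A
t=3: L0/L1/L2 = HDF/A/- → run H
t=4: L0/L1/L2 = HDF/A/- → run H
t=5: L0/L1/L2 = HDF/A/- → run H
t=6: L0/L1/L2 = DF/AH/- → run D
t=7: L0/L1/L2 = DF/AH/- → run D
t=8: L0/L1/L2 = DF/AH/- → run D
t=9: L0/L1/L2 = F/AH/- → run F
t=10: L0/L1/L2 = F/AH/- → run F
t=11: L0/L1/L2 = F/AH/- → run F
t=12: L0/L1/L2 = -/AHF/- → run A
t=13: L0/L1/L2 = -/AHF/- → run A
t=14: L0/L1/L2 = -/HF/- → run H
t=15: L0/L1/L2 = -/HF/- → run H
t=16: L0/L1/L2 = -/HF/- → run H
t=17: L0/L1/L2 = -/HF/- → run H
t=18: L0/L1/L2 = -/F/- → run F
t=19: L0/L1/L2 = -/F/- → run F
t=20: (idle)
t=21: (idle)

completion order = D, A, H, F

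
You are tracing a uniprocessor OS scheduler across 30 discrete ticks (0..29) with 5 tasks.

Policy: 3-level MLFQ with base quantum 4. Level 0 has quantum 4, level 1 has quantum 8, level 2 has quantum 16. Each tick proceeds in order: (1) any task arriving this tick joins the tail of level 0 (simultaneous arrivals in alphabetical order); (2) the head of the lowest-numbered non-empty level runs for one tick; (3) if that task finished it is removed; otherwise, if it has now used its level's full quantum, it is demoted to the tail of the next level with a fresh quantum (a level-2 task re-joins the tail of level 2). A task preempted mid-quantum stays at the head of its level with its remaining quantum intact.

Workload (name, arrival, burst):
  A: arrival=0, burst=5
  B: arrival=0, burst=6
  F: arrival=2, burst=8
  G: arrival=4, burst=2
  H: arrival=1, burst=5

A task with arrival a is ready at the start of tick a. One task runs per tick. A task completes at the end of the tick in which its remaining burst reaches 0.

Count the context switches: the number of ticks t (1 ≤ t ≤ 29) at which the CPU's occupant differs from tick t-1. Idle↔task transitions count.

context switches = 9

t=0: L0/L1/L2 = AB/-/- → run A
t=1: L0/L1/L2 = ABH/-/- → run A
t=2: L0/L1/L2 = ABHF/-/- → run A
t=3: L0/L1/L2 = ABHF/-/- → run A
t=4: L0/L1/L2 = BHFG/A/- → run B
t=5: L0/L1/L2 = BHFG/A/- → run B
t=6: L0/L1/L2 = BHFG/A/- → run B
t=7: L0/L1/L2 = BHFG/A/- → run B
t=8: L0/L1/L2 = HFG/AB/- → run H
t=9: L0/L1/L2 = HFG/AB/- → run H
t=10: L0/L1/L2 = HFG/AB/- → run H
t=11: L0/L1/L2 = HFG/AB/- → run H
t=12: L0/L1/L2 = FG/ABH/- → run F
t=13: L0/L1/L2 = FG/ABH/- → run F
t=14: L0/L1/L2 = FG/ABH/- → run F
t=15: L0/L1/L2 = FG/ABH/- → run F
t=16: L0/L1/L2 = G/ABHF/- → run G
t=17: L0/L1/L2 = G/ABHF/- → run G
t=18: L0/L1/L2 = -/ABHF/- → run A
t=19: L0/L1/L2 = -/BHF/- → run B
t=20: L0/L1/L2 = -/BHF/- → run B
t=21: L0/L1/L2 = -/HF/- → run H
t=22: L0/L1/L2 = -/F/- → run F
t=23: L0/L1/L2 = -/F/- → run F
t=24: L0/L1/L2 = -/F/- → run F
t=25: L0/L1/L2 = -/F/- → run F
t=26: (idle)
t=27: (idle)
t=28: (idle)
t=29: (idle)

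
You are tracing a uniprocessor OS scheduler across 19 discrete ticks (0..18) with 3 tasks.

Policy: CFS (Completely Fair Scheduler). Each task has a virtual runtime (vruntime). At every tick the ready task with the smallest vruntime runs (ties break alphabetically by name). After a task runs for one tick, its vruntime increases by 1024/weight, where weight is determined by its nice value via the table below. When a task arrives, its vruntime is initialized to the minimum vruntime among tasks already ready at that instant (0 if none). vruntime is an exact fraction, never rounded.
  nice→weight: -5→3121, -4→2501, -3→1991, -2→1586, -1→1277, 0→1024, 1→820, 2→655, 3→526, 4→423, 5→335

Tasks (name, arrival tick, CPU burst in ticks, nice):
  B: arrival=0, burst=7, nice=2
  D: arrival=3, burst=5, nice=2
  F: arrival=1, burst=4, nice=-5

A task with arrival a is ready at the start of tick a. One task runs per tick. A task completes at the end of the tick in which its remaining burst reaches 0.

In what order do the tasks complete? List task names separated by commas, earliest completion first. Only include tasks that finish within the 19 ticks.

completion order = F, D, B

t=0: vr[B=0] → run B
t=1: vr[B=1024/655 F=1024/655] → run B
t=2: vr[B=2048/655 F=1024/655] → run F
t=3: vr[B=2048/655 D=3866624/2044255 F=3866624/2044255] → run D
t=4: vr[B=2048/655 D=7062528/2044255 F=3866624/2044255] → run F
t=5: vr[B=2048/655 D=7062528/2044255 F=4537344/2044255] → run F
t=6: vr[B=2048/655 D=7062528/2044255 F=5208064/2044255] → run F
t=7: vr[B=2048/655 D=7062528/2044255] → run B
t=8: vr[B=3072/655 D=7062528/2044255] → run D
t=9: vr[B=3072/655 D=10258432/2044255] → run B
t=10: vr[B=4096/655 D=10258432/2044255] → run D
t=11: vr[B=4096/655 D=13454336/2044255] → run B
t=12: vr[B=1024/131 D=13454336/2044255] → run D
t=13: vr[B=1024/131 D=3330048/408851] → run B
t=14: vr[B=6144/655 D=3330048/408851] → run D
t=15: vr[B=6144/655] → run B
t=16: (idle)
t=17: (idle)
t=18: (idle)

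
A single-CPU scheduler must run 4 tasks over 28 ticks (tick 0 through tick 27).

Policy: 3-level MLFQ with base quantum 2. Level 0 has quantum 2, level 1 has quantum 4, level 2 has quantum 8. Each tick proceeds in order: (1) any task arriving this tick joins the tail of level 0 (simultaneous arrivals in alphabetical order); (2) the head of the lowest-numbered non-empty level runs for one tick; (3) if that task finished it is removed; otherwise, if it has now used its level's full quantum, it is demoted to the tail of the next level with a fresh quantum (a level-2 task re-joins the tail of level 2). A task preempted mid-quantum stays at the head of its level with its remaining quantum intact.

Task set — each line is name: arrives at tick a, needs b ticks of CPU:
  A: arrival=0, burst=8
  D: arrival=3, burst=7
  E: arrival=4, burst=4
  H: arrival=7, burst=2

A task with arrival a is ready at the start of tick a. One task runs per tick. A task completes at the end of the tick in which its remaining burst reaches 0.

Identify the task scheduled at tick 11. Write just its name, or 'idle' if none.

t=0: L0/L1/L2 = A/-/- → run A
t=1: L0/L1/L2 = A/-/- → run A
t=2: L0/L1/L2 = -/A/- → run A
t=3: L0/L1/L2 = D/A/- → run D
t=4: L0/L1/L2 = DE/A/- → run D
t=5: L0/L1/L2 = E/AD/- → run E
t=6: L0/L1/L2 = E/AD/- → run E
t=7: L0/L1/L2 = H/ADE/- → run H
t=8: L0/L1/L2 = H/ADE/- → run H
t=9: L0/L1/L2 = -/ADE/- → run A
t=10: L0/L1/L2 = -/ADE/- → run A
t=11: L0/L1/L2 = -/ADE/- → run A
t=12: L0/L1/L2 = -/DE/A → run D
t=13: L0/L1/L2 = -/DE/A → run D
t=14: L0/L1/L2 = -/DE/A → run D
t=15: L0/L1/L2 = -/DE/A → run D
t=16: L0/L1/L2 = -/E/AD → run E
t=17: L0/L1/L2 = -/E/AD → run E
t=18: L0/L1/L2 = -/-/AD → run A
t=19: L0/L1/L2 = -/-/AD → run A
t=20: L0/L1/L2 = -/-/D → run D
t=21: (idle)
t=22: (idle)
t=23: (idle)
t=24: (idle)
t=25: (idle)
t=26: (idle)
t=27: (idle)

running at tick 11 = A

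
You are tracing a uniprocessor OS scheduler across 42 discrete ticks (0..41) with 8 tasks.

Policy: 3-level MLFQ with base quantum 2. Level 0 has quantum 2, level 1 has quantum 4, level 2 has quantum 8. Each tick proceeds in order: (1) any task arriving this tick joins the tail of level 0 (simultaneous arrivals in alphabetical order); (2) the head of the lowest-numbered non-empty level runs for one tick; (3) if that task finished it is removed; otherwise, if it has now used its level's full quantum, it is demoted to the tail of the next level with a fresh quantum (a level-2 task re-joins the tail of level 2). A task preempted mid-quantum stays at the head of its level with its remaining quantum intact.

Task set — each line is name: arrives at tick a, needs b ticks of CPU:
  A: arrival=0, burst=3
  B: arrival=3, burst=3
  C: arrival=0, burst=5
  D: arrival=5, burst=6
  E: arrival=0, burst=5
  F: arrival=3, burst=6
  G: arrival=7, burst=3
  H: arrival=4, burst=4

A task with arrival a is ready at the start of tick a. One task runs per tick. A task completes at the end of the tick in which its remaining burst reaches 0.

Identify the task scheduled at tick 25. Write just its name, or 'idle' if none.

running at tick 25 = F

t=0: L0/L1/L2 = ACE/-/- → run A
t=1: L0/L1/L2 = ACE/-/- → run A
t=2: L0/L1/L2 = CE/A/- → run C
t=3: L0/L1/L2 = CEBF/A/- → run C
t=4: L0/L1/L2 = EBFH/AC/- → run E
t=5: L0/L1/L2 = EBFHD/AC/- → run E
t=6: L0/L1/L2 = BFHD/ACE/- → run B
t=7: L0/L1/L2 = BFHDG/ACE/- → run B
t=8: L0/L1/L2 = FHDG/ACEB/- → run F
t=9: L0/L1/L2 = FHDG/ACEB/- → run F
t=10: L0/L1/L2 = HDG/ACEBF/- → run H
t=11: L0/L1/L2 = HDG/ACEBF/- → run H
t=12: L0/L1/L2 = DG/ACEBFH/- → run D
t=13: L0/L1/L2 = DG/ACEBFH/- → run D
t=14: L0/L1/L2 = G/ACEBFHD/- → run G
t=15: L0/L1/L2 = G/ACEBFHD/- → run G
t=16: L0/L1/L2 = -/ACEBFHDG/- → run A
t=17: L0/L1/L2 = -/CEBFHDG/- → run C
t=18: L0/L1/L2 = -/CEBFHDG/- → run C
t=19: L0/L1/L2 = -/CEBFHDG/- → run C
t=20: L0/L1/L2 = -/EBFHDG/- → run E
t=21: L0/L1/L2 = -/EBFHDG/- → run E
t=22: L0/L1/L2 = -/EBFHDG/- → run E
t=23: L0/L1/L2 = -/BFHDG/- → run B
t=24: L0/L1/L2 = -/FHDG/- → run F
t=25: L0/L1/L2 = -/FHDG/- → run F
t=26: L0/L1/L2 = -/FHDG/- → run F
t=27: L0/L1/L2 = -/FHDG/- → run F
t=28: L0/L1/L2 = -/HDG/- → run H
t=29: L0/L1/L2 = -/HDG/- → run H
t=30: L0/L1/L2 = -/DG/- → run D
t=31: L0/L1/L2 = -/DG/- → run D
t=32: L0/L1/L2 = -/DG/- → run D
t=33: L0/L1/L2 = -/DG/- → run D
t=34: L0/L1/L2 = -/G/- → run G
t=35: (idle)
t=36: (idle)
t=37: (idle)
t=38: (idle)
t=39: (idle)
t=40: (idle)
t=41: (idle)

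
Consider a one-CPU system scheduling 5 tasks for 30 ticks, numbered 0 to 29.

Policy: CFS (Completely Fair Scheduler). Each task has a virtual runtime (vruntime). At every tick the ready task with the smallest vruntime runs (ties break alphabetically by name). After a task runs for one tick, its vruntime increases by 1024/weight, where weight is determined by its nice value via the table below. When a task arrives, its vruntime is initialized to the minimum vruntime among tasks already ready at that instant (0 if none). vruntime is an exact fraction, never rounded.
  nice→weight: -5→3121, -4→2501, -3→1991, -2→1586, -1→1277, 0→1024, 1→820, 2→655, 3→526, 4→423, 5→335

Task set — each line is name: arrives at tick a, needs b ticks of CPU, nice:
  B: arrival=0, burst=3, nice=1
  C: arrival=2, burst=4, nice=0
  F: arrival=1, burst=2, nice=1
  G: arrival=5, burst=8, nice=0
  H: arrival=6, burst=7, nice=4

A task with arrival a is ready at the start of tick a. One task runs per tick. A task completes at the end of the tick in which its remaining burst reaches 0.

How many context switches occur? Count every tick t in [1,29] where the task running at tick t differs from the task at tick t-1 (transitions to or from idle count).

context switches = 17

t=0: vr[B=0] → run B
t=1: vr[B=256/205 F=256/205] → run B
t=2: vr[B=512/205 C=256/205 F=256/205] → run C
t=3: vr[B=512/205 C=461/205 F=256/205] → run F
t=4: vr[B=512/205 C=461/205 F=512/205] → run C
t=5: vr[B=512/205 C=666/205 F=512/205 G=512/205] → run B
t=6: vr[C=666/205 F=512/205 G=512/205 H=512/205] → run F
t=7: vr[C=666/205 G=512/205 H=512/205] → run G
t=8: vr[C=666/205 G=717/205 H=512/205] → run H
t=9: vr[C=666/205 G=717/205 H=426496/86715] → run C
t=10: vr[C=871/205 G=717/205 H=426496/86715] → run G
t=11: vr[C=871/205 G=922/205 H=426496/86715] → run C
t=12: vr[G=922/205 H=426496/86715] → run G
t=13: vr[G=1127/205 H=426496/86715] → run H
t=14: vr[G=1127/205 H=636416/86715] → run G
t=15: vr[G=1332/205 H=636416/86715] → run G
t=16: vr[G=1537/205 H=636416/86715] → run H
t=17: vr[G=1537/205 H=282112/28905] → run G
t=18: vr[G=1742/205 H=282112/28905] → run G
t=19: vr[G=1947/205 H=282112/28905] → run G
t=20: vr[H=282112/28905] → run H
t=21: vr[H=1056256/86715] → run H
t=22: vr[H=1266176/86715] → run H
t=23: vr[H=492032/28905] → run H
t=24: (idle)
t=25: (idle)
t=26: (idle)
t=27: (idle)
t=28: (idle)
t=29: (idle)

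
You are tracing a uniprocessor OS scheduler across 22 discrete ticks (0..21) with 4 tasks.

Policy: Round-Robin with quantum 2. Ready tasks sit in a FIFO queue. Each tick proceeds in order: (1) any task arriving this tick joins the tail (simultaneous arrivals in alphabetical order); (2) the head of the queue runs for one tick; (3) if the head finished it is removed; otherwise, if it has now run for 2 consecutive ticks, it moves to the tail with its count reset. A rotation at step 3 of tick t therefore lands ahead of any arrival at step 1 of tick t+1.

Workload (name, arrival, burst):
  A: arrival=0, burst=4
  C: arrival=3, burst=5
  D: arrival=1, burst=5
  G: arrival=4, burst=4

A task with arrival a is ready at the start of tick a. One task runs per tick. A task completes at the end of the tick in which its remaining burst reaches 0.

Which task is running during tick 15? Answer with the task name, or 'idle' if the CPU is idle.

t=0: queue=[A] q_used=0 → run A
t=1: queue=[A,D] q_used=1 → run A
t=2: queue=[D,A] q_used=0 → run D
t=3: queue=[D,A,C] q_used=1 → run D
t=4: queue=[A,C,D,G] q_used=0 → run A
t=5: queue=[A,C,D,G] q_used=1 → run A
t=6: queue=[C,D,G] q_used=0 → run C
t=7: queue=[C,D,G] q_used=1 → run C
t=8: queue=[D,G,C] q_used=0 → run D
t=9: queue=[D,G,C] q_used=1 → run D
t=10: queue=[G,C,D] q_used=0 → run G
t=11: queue=[G,C,D] q_used=1 → run G
t=12: queue=[C,D,G] q_used=0 → run C
t=13: queue=[C,D,G] q_used=1 → run C
t=14: queue=[D,G,C] q_used=0 → run D
t=15: queue=[G,C] q_used=0 → run G
t=16: queue=[G,C] q_used=1 → run G
t=17: queue=[C] q_used=0 → run C
t=18: (idle)
t=19: (idle)
t=20: (idle)
t=21: (idle)

running at tick 15 = G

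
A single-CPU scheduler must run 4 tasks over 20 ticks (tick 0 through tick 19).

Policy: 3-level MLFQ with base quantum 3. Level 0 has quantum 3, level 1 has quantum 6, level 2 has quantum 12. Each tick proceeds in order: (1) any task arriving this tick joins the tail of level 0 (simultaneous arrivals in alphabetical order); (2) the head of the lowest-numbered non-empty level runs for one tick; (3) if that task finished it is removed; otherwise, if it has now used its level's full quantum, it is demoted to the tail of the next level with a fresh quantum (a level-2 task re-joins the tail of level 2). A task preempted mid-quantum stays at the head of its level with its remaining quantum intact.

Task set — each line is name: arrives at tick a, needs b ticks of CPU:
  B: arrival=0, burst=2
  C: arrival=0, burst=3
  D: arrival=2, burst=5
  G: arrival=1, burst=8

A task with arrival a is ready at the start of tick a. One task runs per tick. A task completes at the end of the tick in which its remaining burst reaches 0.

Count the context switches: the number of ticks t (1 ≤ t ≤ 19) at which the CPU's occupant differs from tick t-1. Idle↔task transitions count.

context switches = 6

t=0: L0/L1/L2 = BC/-/- → run B
t=1: L0/L1/L2 = BCG/-/- → run B
t=2: L0/L1/L2 = CGD/-/- → run C
t=3: L0/L1/L2 = CGD/-/- → run C
t=4: L0/L1/L2 = CGD/-/- → run C
t=5: L0/L1/L2 = GD/-/- → run G
t=6: L0/L1/L2 = GD/-/- → run G
t=7: L0/L1/L2 = GD/-/- → run G
t=8: L0/L1/L2 = D/G/- → run D
t=9: L0/L1/L2 = D/G/- → run D
t=10: L0/L1/L2 = D/G/- → run D
t=11: L0/L1/L2 = -/GD/- → run G
t=12: L0/L1/L2 = -/GD/- → run G
t=13: L0/L1/L2 = -/GD/- → run G
t=14: L0/L1/L2 = -/GD/- → run G
t=15: L0/L1/L2 = -/GD/- → run G
t=16: L0/L1/L2 = -/D/- → run D
t=17: L0/L1/L2 = -/D/- → run D
t=18: (idle)
t=19: (idle)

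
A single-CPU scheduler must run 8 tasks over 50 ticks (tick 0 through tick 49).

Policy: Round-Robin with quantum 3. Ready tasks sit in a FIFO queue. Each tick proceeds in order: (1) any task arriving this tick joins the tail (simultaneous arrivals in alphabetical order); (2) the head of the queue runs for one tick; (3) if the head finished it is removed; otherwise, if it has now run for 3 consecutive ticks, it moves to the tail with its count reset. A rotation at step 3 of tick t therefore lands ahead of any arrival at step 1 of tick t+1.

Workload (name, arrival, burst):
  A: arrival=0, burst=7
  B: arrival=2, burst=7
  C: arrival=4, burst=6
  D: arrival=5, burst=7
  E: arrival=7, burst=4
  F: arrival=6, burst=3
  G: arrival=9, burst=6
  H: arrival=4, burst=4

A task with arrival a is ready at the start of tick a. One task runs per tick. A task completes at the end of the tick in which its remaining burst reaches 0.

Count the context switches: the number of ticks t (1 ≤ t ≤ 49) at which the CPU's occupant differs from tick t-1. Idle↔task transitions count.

context switches = 18

t=0: queue=[A] q_used=0 → run A
t=1: queue=[A] q_used=1 → run A
t=2: queue=[A,B] q_used=2 → run A
t=3: queue=[B,A] q_used=0 → run B
t=4: queue=[B,A,C,H] q_used=1 → run B
t=5: queue=[B,A,C,H,D] q_used=2 → run B
t=6: queue=[A,C,H,D,B,F] q_used=0 → run A
t=7: queue=[A,C,H,D,B,F,E] q_used=1 → run A
t=8: queue=[A,C,H,D,B,F,E] q_used=2 → run A
t=9: queue=[C,H,D,B,F,E,A,G] q_used=0 → run C
t=10: queue=[C,H,D,B,F,E,A,G] q_used=1 → run C
t=11: queue=[C,H,D,B,F,E,A,G] q_used=2 → run C
t=12: queue=[H,D,B,F,E,A,G,C] q_used=0 → run H
t=13: queue=[H,D,B,F,E,A,G,C] q_used=1 → run H
t=14: queue=[H,D,B,F,E,A,G,C] q_used=2 → run H
t=15: queue=[D,B,F,E,A,G,C,H] q_used=0 → run D
t=16: queue=[D,B,F,E,A,G,C,H] q_used=1 → run D
t=17: queue=[D,B,F,E,A,G,C,H] q_used=2 → run D
t=18: queue=[B,F,E,A,G,C,H,D] q_used=0 → run B
t=19: queue=[B,F,E,A,G,C,H,D] q_used=1 → run B
t=20: queue=[B,F,E,A,G,C,H,D] q_used=2 → run B
t=21: queue=[F,E,A,G,C,H,D,B] q_used=0 → run F
t=22: queue=[F,E,A,G,C,H,D,B] q_used=1 → run F
t=23: queue=[F,E,A,G,C,H,D,B] q_used=2 → run F
t=24: queue=[E,A,G,C,H,D,B] q_used=0 → run E
t=25: queue=[E,A,G,C,H,D,B] q_used=1 → run E
t=26: queue=[E,A,G,C,H,D,B] q_used=2 → run E
t=27: queue=[A,G,C,H,D,B,E] q_used=0 → run A
t=28: queue=[G,C,H,D,B,E] q_used=0 → run G
t=29: queue=[G,C,H,D,B,E] q_used=1 → run G
t=30: queue=[G,C,H,D,B,E] q_used=2 → run G
t=31: queue=[C,H,D,B,E,G] q_used=0 → run C
t=32: queue=[C,H,D,B,E,G] q_used=1 → run C
t=33: queue=[C,H,D,B,E,G] q_used=2 → run C
t=34: queue=[H,D,B,E,G] q_used=0 → run H
t=35: queue=[D,B,E,G] q_used=0 → run D
t=36: queue=[D,B,E,G] q_used=1 → run D
t=37: queue=[D,B,E,G] q_used=2 → run D
t=38: queue=[B,E,G,D] q_used=0 → run B
t=39: queue=[E,G,D] q_used=0 → run E
t=40: queue=[G,D] q_used=0 → run G
t=41: queue=[G,D] q_used=1 → run G
t=42: queue=[G,D] q_used=2 → run G
t=43: queue=[D] q_used=0 → run D
t=44: (idle)
t=45: (idle)
t=46: (idle)
t=47: (idle)
t=48: (idle)
t=49: (idle)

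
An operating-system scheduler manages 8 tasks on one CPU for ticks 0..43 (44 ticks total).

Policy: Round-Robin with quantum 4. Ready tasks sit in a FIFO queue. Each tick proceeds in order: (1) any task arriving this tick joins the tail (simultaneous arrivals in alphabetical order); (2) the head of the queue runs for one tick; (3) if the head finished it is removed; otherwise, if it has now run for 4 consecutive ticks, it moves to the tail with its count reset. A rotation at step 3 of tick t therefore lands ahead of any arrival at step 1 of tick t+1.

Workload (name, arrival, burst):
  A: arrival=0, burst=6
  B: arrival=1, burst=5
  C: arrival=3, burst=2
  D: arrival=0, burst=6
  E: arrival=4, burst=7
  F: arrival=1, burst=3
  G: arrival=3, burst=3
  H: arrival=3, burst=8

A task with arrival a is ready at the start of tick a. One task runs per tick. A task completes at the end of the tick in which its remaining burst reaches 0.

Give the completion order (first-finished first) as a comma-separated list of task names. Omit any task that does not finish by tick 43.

completion order = F, C, G, A, D, B, H, E

t=0: queue=[A,D] q_used=0 → run A
t=1: queue=[A,D,B,F] q_used=1 → run A
t=2: queue=[A,D,B,F] q_used=2 → run A
t=3: queue=[A,D,B,F,C,G,H] q_used=3 → run A
t=4: queue=[D,B,F,C,G,H,A,E] q_used=0 → run D
t=5: queue=[D,B,F,C,G,H,A,E] q_used=1 → run D
t=6: queue=[D,B,F,C,G,H,A,E] q_used=2 → run D
t=7: queue=[D,B,F,C,G,H,A,E] q_used=3 → run D
t=8: queue=[B,F,C,G,H,A,E,D] q_used=0 → run B
t=9: queue=[B,F,C,G,H,A,E,D] q_used=1 → run B
t=10: queue=[B,F,C,G,H,A,E,D] q_used=2 → run B
t=11: queue=[B,F,C,G,H,A,E,D] q_used=3 → run B
t=12: queue=[F,C,G,H,A,E,D,B] q_used=0 → run F
t=13: queue=[F,C,G,H,A,E,D,B] q_used=1 → run F
t=14: queue=[F,C,G,H,A,E,D,B] q_used=2 → run F
t=15: queue=[C,G,H,A,E,D,B] q_used=0 → run C
t=16: queue=[C,G,H,A,E,D,B] q_used=1 → run C
t=17: queue=[G,H,A,E,D,B] q_used=0 → run G
t=18: queue=[G,H,A,E,D,B] q_used=1 → run G
t=19: queue=[G,H,A,E,D,B] q_used=2 → run G
t=20: queue=[H,A,E,D,B] q_used=0 → run H
t=21: queue=[H,A,E,D,B] q_used=1 → run H
t=22: queue=[H,A,E,D,B] q_used=2 → run H
t=23: queue=[H,A,E,D,B] q_used=3 → run H
t=24: queue=[A,E,D,B,H] q_used=0 → run A
t=25: queue=[A,E,D,B,H] q_used=1 → run A
t=26: queue=[E,D,B,H] q_used=0 → run E
t=27: queue=[E,D,B,H] q_used=1 → run E
t=28: queue=[E,D,B,H] q_used=2 → run E
t=29: queue=[E,D,B,H] q_used=3 → run E
t=30: queue=[D,B,H,E] q_used=0 → run D
t=31: queue=[D,B,H,E] q_used=1 → run D
t=32: queue=[B,H,E] q_used=0 → run B
t=33: queue=[H,E] q_used=0 → run H
t=34: queue=[H,E] q_used=1 → run H
t=35: queue=[H,E] q_used=2 → run H
t=36: queue=[H,E] q_used=3 → run H
t=37: queue=[E] q_used=0 → run E
t=38: queue=[E] q_used=1 → run E
t=39: queue=[E] q_used=2 → run E
t=40: (idle)
t=41: (idle)
t=42: (idle)
t=43: (idle)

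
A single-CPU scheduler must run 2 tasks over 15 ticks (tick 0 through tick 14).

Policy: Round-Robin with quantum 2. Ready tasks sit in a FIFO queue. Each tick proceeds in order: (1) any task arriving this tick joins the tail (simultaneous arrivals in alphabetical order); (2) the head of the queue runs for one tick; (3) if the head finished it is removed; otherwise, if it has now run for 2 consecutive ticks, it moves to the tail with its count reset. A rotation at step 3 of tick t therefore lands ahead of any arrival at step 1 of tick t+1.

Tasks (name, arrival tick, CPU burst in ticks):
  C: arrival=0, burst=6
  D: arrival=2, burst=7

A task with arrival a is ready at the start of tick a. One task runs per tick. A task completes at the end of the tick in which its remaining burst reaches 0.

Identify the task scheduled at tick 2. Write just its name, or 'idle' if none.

running at tick 2 = C

t=0: queue=[C] q_used=0 → run C
t=1: queue=[C] q_used=1 → run C
t=2: queue=[C,D] q_used=0 → run C
t=3: queue=[C,D] q_used=1 → run C
t=4: queue=[D,C] q_used=0 → run D
t=5: queue=[D,C] q_used=1 → run D
t=6: queue=[C,D] q_used=0 → run C
t=7: queue=[C,D] q_used=1 → run C
t=8: queue=[D] q_used=0 → run D
t=9: queue=[D] q_used=1 → run D
t=10: queue=[D] q_used=0 → run D
t=11: queue=[D] q_used=1 → run D
t=12: queue=[D] q_used=0 → run D
t=13: (idle)
t=14: (idle)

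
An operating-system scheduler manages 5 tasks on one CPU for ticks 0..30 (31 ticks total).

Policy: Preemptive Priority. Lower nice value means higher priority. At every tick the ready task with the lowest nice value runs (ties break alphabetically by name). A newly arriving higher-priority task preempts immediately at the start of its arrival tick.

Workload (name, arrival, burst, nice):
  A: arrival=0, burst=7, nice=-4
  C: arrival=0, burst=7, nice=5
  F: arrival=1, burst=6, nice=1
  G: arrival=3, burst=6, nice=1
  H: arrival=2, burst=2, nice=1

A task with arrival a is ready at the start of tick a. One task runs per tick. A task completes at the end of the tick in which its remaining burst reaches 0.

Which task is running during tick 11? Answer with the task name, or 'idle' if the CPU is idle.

running at tick 11 = F

t=0: ready={A,C} → run A
t=1: ready={A,C,F} → run A
t=2: ready={A,C,F,H} → run A
t=3: ready={A,C,F,G,H} → run A
t=4: ready={A,C,F,G,H} → run A
t=5: ready={A,C,F,G,H} → run A
t=6: ready={A,C,F,G,H} → run A
t=7: ready={C,F,G,H} → run F
t=8: ready={C,F,G,H} → run F
t=9: ready={C,F,G,H} → run F
t=10: ready={C,F,G,H} → run F
t=11: ready={C,F,G,H} → run F
t=12: ready={C,F,G,H} → run F
t=13: ready={C,G,H} → run G
t=14: ready={C,G,H} → run G
t=15: ready={C,G,H} → run G
t=16: ready={C,G,H} → run G
t=17: ready={C,G,H} → run G
t=18: ready={C,G,H} → run G
t=19: ready={C,H} → run H
t=20: ready={C,H} → run H
t=21: ready={C} → run C
t=22: ready={C} → run C
t=23: ready={C} → run C
t=24: ready={C} → run C
t=25: ready={C} → run C
t=26: ready={C} → run C
t=27: ready={C} → run C
t=28: (idle)
t=29: (idle)
t=30: (idle)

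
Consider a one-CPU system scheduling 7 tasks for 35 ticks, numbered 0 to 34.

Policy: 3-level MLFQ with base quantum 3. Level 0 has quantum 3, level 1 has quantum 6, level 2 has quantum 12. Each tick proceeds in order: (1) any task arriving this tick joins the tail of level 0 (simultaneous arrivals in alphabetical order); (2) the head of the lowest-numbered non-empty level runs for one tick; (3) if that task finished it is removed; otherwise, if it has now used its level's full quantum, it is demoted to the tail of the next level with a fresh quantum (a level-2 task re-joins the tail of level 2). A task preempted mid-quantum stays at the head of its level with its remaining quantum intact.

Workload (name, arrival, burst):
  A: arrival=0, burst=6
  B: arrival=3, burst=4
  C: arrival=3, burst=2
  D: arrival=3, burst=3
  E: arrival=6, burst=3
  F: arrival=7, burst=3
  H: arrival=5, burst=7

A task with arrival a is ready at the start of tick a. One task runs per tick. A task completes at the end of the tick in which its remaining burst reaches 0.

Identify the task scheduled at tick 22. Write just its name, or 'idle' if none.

t=0: L0/L1/L2 = A/-/- → run A
t=1: L0/L1/L2 = A/-/- → run A
t=2: L0/L1/L2 = A/-/- → run A
t=3: L0/L1/L2 = BCD/A/- → run B
t=4: L0/L1/L2 = BCD/A/- → run B
t=5: L0/L1/L2 = BCDH/A/- → run B
t=6: L0/L1/L2 = CDHE/AB/- → run C
t=7: L0/L1/L2 = CDHEF/AB/- → run C
t=8: L0/L1/L2 = DHEF/AB/- → run D
t=9: L0/L1/L2 = DHEF/AB/- → run D
t=10: L0/L1/L2 = DHEF/AB/- → run D
t=11: L0/L1/L2 = HEF/AB/- → run H
t=12: L0/L1/L2 = HEF/AB/- → run H
t=13: L0/L1/L2 = HEF/AB/- → run H
t=14: L0/L1/L2 = EF/ABH/- → run E
t=15: L0/L1/L2 = EF/ABH/- → run E
t=16: L0/L1/L2 = EF/ABH/- → run E
t=17: L0/L1/L2 = F/ABH/- → run F
t=18: L0/L1/L2 = F/ABH/- → run F
t=19: L0/L1/L2 = F/ABH/- → run F
t=20: L0/L1/L2 = -/ABH/- → run A
t=21: L0/L1/L2 = -/ABH/- → run A
t=22: L0/L1/L2 = -/ABH/- → run A
t=23: L0/L1/L2 = -/BH/- → run B
t=24: L0/L1/L2 = -/H/- → run H
t=25: L0/L1/L2 = -/H/- → run H
t=26: L0/L1/L2 = -/H/- → run H
t=27: L0/L1/L2 = -/H/- → run H
t=28: (idle)
t=29: (idle)
t=30: (idle)
t=31: (idle)
t=32: (idle)
t=33: (idle)
t=34: (idle)

running at tick 22 = A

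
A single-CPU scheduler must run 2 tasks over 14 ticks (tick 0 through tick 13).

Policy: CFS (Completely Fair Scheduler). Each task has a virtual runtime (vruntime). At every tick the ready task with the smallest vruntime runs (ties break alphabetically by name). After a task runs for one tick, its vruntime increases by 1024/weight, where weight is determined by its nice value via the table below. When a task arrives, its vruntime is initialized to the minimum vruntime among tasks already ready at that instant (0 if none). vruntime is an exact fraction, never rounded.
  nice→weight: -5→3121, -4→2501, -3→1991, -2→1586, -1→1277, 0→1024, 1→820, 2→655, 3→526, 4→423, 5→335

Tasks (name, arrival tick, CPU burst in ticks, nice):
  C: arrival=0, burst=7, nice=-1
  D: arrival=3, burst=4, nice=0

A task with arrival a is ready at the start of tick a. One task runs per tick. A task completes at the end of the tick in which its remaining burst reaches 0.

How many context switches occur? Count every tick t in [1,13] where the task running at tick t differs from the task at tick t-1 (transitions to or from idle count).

context switches = 8

t=0: vr[C=0] → run C
t=1: vr[C=1024/1277] → run C
t=2: vr[C=2048/1277] → run C
t=3: vr[C=3072/1277 D=3072/1277] → run C
t=4: vr[C=4096/1277 D=3072/1277] → run D
t=5: vr[C=4096/1277 D=4349/1277] → run C
t=6: vr[C=5120/1277 D=4349/1277] → run D
t=7: vr[C=5120/1277 D=5626/1277] → run C
t=8: vr[C=6144/1277 D=5626/1277] → run D
t=9: vr[C=6144/1277 D=6903/1277] → run C
t=10: vr[D=6903/1277] → run D
t=11: (idle)
t=12: (idle)
t=13: (idle)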